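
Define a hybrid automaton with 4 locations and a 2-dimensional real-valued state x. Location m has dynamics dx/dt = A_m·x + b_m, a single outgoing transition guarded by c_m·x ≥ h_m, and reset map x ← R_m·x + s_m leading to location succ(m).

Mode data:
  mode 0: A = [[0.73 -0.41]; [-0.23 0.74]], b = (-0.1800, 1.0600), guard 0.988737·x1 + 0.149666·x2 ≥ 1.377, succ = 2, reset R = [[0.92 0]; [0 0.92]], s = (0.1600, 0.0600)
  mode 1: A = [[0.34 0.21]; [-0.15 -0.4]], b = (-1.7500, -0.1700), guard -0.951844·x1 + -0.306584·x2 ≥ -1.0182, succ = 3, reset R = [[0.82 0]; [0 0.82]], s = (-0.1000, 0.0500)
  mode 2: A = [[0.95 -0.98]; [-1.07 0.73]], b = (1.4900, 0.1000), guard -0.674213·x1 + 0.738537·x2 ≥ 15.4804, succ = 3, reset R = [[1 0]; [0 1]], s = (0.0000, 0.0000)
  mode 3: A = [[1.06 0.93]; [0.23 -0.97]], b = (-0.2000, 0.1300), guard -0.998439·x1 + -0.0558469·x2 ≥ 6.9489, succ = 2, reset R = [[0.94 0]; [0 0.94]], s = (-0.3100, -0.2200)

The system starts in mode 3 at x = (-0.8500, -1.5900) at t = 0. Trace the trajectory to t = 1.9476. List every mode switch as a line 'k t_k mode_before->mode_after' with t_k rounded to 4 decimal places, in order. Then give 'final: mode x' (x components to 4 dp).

Mode 3: guard c·x = 6.9489 hit at Δt = 1.2922 (t = 1.2922), x⁻ = (-6.9030, -1.0149) → reset → x⁺ = (-6.7988, -1.1740), jump to mode 2
Mode 2: flow for 0.6554 to horizon, guard not reached → x = (-12.6476, 6.1239)

1 1.2922 3->2
final: 2 -12.6476 6.1239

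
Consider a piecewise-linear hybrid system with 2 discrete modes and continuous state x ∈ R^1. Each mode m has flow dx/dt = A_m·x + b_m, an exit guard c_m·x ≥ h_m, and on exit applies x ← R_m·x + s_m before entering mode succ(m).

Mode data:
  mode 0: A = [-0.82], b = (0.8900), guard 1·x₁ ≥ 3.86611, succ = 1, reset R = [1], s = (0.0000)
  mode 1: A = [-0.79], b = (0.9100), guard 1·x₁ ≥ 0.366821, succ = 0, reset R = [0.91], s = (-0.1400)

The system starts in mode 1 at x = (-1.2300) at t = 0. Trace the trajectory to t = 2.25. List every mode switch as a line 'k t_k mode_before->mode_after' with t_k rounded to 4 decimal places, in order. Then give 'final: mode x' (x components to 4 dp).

Mode 1: guard c·x = 0.3668 hit at Δt = 1.4049 (t = 1.4049), x⁻ = (0.3668) → reset → x⁺ = (0.1938), jump to mode 0
Mode 0: flow for 0.8451 to horizon, guard not reached → x = (0.6395)

1 1.4049 1->0
final: 0 0.6395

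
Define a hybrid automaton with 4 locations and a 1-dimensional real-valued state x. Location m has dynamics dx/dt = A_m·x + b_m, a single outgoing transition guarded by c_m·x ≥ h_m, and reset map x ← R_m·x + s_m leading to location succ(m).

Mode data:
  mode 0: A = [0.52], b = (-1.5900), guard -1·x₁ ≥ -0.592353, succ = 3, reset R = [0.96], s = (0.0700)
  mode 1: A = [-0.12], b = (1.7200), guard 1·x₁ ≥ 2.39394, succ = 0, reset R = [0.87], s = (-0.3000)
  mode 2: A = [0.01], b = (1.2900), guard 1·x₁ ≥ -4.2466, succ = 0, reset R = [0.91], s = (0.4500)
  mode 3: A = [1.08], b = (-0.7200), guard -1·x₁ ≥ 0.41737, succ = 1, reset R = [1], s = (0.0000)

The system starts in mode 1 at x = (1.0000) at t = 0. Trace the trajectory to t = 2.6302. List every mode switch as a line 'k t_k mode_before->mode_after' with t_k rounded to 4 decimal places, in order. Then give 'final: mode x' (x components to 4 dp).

1 0.9202 1->0
2 2.1883 0->3
final: 3 0.6215

Mode 1: guard c·x = 2.3939 hit at Δt = 0.9202 (t = 0.9202), x⁻ = (2.3939) → reset → x⁺ = (1.7827), jump to mode 0
Mode 0: guard c·x = -0.5924 hit at Δt = 1.2681 (t = 2.1883), x⁻ = (0.5924) → reset → x⁺ = (0.6387), jump to mode 3
Mode 3: flow for 0.4419 to horizon, guard not reached → x = (0.6215)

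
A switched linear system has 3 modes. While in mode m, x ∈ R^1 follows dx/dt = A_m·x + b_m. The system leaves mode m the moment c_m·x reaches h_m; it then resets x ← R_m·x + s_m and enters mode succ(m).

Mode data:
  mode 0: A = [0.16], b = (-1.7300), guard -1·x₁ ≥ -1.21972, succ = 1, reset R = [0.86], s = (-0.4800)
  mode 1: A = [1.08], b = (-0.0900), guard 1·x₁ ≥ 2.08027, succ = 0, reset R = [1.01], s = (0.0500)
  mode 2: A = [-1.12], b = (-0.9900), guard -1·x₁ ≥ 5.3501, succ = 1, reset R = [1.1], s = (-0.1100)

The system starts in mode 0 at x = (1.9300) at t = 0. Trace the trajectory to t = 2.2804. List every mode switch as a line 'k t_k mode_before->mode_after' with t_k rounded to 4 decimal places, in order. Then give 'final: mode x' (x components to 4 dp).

1 0.4808 0->1
2 1.7900 1->0
final: 0 1.4441

Mode 0: guard c·x = -1.2197 hit at Δt = 0.4808 (t = 0.4808), x⁻ = (1.2197) → reset → x⁺ = (0.5690), jump to mode 1
Mode 1: guard c·x = 2.0803 hit at Δt = 1.3092 (t = 1.7900), x⁻ = (2.0803) → reset → x⁺ = (2.1511), jump to mode 0
Mode 0: flow for 0.4904 to horizon, guard not reached → x = (1.4441)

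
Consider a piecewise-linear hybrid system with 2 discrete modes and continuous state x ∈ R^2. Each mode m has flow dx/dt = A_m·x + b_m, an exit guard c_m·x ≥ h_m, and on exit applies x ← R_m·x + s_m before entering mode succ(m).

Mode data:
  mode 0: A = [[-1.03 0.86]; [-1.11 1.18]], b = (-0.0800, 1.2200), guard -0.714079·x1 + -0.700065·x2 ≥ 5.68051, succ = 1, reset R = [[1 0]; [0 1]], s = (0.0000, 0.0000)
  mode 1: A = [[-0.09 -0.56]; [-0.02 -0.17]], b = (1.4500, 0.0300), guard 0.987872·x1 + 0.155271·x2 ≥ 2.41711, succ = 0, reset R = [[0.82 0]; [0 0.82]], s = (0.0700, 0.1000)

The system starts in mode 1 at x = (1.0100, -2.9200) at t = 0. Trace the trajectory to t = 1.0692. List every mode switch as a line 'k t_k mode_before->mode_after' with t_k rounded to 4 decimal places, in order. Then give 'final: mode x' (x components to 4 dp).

Mode 1: guard c·x = 2.4171 hit at Δt = 0.6549 (t = 0.6549), x⁻ = (2.8583, -2.6182) → reset → x⁺ = (2.4138, -2.0469), jump to mode 0
Mode 0: flow for 0.4143 to horizon, guard not reached → x = (0.7066, -3.6441)

1 0.6549 1->0
final: 0 0.7066 -3.6441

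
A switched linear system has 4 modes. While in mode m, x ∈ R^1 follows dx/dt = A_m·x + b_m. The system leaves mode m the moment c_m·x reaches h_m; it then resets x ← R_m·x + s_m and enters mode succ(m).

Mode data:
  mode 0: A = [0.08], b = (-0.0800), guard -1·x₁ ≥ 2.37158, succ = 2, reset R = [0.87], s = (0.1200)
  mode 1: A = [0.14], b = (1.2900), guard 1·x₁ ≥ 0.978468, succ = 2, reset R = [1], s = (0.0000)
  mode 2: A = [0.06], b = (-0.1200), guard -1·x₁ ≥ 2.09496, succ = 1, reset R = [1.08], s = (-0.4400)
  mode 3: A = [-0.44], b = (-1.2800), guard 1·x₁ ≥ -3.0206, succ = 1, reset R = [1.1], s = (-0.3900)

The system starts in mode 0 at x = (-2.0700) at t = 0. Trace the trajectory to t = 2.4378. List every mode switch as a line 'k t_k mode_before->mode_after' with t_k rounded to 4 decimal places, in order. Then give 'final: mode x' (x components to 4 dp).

Mode 0: guard c·x = 2.3716 hit at Δt = 1.1713 (t = 1.1713), x⁻ = (-2.3716) → reset → x⁺ = (-1.9433), jump to mode 2
Mode 2: guard c·x = 2.0950 hit at Δt = 0.6291 (t = 1.8004), x⁻ = (-2.0950) → reset → x⁺ = (-2.7026), jump to mode 1
Mode 1: flow for 0.6374 to horizon, guard not reached → x = (-2.0948)

1 1.1713 0->2
2 1.8004 2->1
final: 1 -2.0948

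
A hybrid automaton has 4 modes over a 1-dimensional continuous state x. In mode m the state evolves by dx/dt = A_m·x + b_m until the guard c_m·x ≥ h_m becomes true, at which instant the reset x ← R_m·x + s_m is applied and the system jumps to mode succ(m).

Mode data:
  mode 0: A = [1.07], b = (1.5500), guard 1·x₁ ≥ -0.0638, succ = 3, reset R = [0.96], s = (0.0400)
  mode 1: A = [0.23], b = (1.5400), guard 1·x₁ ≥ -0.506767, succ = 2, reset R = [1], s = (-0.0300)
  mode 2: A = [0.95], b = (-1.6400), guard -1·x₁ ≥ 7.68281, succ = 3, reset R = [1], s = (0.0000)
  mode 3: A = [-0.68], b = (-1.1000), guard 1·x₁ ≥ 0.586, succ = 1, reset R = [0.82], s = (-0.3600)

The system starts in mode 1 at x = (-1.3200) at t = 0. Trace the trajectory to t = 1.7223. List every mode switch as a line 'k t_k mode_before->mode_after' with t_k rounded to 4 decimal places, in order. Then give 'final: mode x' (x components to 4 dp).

Mode 1: guard c·x = -0.5068 hit at Δt = 0.6125 (t = 0.6125), x⁻ = (-0.5068) → reset → x⁺ = (-0.5368), jump to mode 2
Mode 2: flow for 1.1098 to horizon, guard not reached → x = (-4.7687)

1 0.6125 1->2
final: 2 -4.7687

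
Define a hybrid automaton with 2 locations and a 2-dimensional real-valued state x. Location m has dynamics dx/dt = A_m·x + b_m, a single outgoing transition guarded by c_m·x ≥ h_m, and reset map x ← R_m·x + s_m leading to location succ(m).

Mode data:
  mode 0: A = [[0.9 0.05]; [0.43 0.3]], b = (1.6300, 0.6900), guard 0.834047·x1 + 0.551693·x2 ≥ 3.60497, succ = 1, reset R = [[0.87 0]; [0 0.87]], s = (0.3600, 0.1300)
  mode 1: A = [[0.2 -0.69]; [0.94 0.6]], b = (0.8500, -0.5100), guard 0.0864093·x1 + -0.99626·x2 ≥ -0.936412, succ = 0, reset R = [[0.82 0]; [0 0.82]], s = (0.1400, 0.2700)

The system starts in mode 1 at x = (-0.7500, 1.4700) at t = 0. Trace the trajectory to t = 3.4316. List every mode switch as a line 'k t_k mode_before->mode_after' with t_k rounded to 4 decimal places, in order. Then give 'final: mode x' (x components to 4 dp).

1 1.0225 1->0
2 2.3547 0->1
final: 1 0.2016 6.8065

Mode 1: guard c·x = -0.9364 hit at Δt = 1.0225 (t = 1.0225), x⁻ = (-0.9113, 0.8609) → reset → x⁺ = (-0.6073, 0.9759), jump to mode 0
Mode 0: guard c·x = 3.6050 hit at Δt = 1.3322 (t = 2.3547), x⁻ = (2.3838, 2.9306) → reset → x⁺ = (2.4339, 2.6797), jump to mode 1
Mode 1: flow for 1.0769 to horizon, guard not reached → x = (0.2016, 6.8065)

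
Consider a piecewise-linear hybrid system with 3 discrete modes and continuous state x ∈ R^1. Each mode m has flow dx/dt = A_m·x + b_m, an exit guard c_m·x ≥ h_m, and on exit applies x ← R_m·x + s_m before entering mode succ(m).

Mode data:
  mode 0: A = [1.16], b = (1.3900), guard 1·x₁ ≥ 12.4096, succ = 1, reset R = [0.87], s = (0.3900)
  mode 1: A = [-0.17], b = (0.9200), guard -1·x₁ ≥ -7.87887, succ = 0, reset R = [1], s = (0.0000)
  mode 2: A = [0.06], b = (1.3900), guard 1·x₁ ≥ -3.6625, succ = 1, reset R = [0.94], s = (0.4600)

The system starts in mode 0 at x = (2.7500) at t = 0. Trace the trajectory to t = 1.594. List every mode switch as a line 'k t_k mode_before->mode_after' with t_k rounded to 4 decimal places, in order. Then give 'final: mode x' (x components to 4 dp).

Mode 0: guard c·x = 12.4096 hit at Δt = 1.0667 (t = 1.0667), x⁻ = (12.4096) → reset → x⁺ = (11.1864), jump to mode 1
Mode 1: flow for 0.5273 to horizon, guard not reached → x = (10.6912)

1 1.0667 0->1
final: 1 10.6912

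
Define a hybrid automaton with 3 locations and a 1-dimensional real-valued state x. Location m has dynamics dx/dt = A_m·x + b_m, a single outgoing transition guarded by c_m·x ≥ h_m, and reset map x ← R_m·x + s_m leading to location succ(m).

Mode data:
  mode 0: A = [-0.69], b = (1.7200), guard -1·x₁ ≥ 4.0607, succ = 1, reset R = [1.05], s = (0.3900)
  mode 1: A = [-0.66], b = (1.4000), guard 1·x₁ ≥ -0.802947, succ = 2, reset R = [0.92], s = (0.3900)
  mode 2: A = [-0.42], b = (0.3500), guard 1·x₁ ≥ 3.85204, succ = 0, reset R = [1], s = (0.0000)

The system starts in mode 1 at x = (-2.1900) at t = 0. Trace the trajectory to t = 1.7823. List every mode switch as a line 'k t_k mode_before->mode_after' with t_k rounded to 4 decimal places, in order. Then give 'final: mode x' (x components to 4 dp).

1 0.5882 1->2
final: 2 0.1175

Mode 1: guard c·x = -0.8029 hit at Δt = 0.5882 (t = 0.5882), x⁻ = (-0.8029) → reset → x⁺ = (-0.3487), jump to mode 2
Mode 2: flow for 1.1941 to horizon, guard not reached → x = (0.1175)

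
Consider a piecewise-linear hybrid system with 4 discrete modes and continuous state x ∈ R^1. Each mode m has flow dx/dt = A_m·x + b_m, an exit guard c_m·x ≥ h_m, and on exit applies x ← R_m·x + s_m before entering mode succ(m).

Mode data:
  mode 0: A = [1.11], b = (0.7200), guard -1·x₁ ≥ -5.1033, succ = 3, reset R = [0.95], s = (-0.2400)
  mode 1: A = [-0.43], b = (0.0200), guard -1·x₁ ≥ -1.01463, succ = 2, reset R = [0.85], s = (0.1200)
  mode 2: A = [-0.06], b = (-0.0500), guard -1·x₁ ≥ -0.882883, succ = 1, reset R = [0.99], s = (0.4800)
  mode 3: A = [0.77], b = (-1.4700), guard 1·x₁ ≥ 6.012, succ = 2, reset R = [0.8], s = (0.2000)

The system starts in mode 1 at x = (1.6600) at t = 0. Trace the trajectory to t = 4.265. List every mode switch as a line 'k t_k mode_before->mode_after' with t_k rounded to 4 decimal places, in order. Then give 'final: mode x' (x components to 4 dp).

Mode 1: guard c·x = -1.0146 hit at Δt = 1.1879 (t = 1.1879), x⁻ = (1.0146) → reset → x⁺ = (0.9824), jump to mode 2
Mode 2: guard c·x = -0.8829 hit at Δt = 0.9398 (t = 2.1277), x⁻ = (0.8829) → reset → x⁺ = (1.3541), jump to mode 1
Mode 1: guard c·x = -1.0146 hit at Δt = 0.6990 (t = 2.8266), x⁻ = (1.0146) → reset → x⁺ = (0.9824), jump to mode 2
Mode 2: guard c·x = -0.8829 hit at Δt = 0.9398 (t = 3.7664), x⁻ = (0.8829) → reset → x⁺ = (1.3541), jump to mode 1
Mode 1: flow for 0.4986 to horizon, guard not reached → x = (1.1017)

1 1.1879 1->2
2 2.1277 2->1
3 2.8266 1->2
4 3.7664 2->1
final: 1 1.1017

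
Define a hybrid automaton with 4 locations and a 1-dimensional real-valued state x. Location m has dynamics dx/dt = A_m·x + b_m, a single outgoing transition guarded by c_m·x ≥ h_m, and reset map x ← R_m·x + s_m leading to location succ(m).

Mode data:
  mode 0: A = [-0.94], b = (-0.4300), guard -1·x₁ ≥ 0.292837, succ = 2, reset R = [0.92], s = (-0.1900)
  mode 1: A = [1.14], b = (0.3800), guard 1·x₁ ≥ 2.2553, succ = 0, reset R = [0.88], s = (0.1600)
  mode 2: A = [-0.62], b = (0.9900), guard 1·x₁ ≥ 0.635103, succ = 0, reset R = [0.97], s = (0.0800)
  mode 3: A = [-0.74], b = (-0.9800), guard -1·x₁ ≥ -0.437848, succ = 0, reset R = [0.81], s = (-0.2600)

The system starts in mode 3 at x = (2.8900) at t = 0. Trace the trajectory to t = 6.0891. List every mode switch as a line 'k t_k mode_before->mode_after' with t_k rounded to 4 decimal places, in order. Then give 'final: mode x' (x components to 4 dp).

Mode 3: guard c·x = -0.4378 hit at Δt = 1.1783 (t = 1.1783), x⁻ = (0.4378) → reset → x⁺ = (0.0947), jump to mode 0
Mode 0: guard c·x = 0.2928 hit at Δt = 1.2874 (t = 2.4657), x⁻ = (-0.2928) → reset → x⁺ = (-0.4594), jump to mode 2
Mode 2: guard c·x = 0.6351 hit at Δt = 1.2257 (t = 3.6914), x⁻ = (0.6351) → reset → x⁺ = (0.6960), jump to mode 0
Mode 0: guard c·x = 0.2928 hit at Δt = 2.0713 (t = 5.7627), x⁻ = (-0.2928) → reset → x⁺ = (-0.4594), jump to mode 2
Mode 2: flow for 0.3264 to horizon, guard not reached → x = (-0.0827)

1 1.1783 3->0
2 2.4657 0->2
3 3.6914 2->0
4 5.7627 0->2
final: 2 -0.0827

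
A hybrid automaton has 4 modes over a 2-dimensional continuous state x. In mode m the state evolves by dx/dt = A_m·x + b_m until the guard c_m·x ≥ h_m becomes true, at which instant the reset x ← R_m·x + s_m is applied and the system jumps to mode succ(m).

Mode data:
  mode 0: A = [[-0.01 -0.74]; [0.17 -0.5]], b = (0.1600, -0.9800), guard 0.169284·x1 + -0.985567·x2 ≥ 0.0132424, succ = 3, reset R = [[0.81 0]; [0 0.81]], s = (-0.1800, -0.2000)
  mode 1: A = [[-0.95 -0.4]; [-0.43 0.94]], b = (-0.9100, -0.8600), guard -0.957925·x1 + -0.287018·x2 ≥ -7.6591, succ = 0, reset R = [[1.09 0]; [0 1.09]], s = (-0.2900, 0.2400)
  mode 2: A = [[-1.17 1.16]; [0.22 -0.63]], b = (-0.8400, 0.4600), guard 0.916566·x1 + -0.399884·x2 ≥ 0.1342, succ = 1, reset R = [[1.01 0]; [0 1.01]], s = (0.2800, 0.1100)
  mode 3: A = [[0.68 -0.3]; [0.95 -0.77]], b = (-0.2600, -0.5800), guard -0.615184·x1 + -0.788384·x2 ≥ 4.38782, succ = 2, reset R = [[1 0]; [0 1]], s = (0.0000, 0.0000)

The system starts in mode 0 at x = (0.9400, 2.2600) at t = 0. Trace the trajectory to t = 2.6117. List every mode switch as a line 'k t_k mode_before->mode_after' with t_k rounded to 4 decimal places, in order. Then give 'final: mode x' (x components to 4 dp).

1 1.5828 0->3
final: 3 -0.5109 -0.7442

Mode 0: guard c·x = 0.0132 hit at Δt = 1.5828 (t = 1.5828), x⁻ = (0.0226, -0.0096) → reset → x⁺ = (-0.1617, -0.2077), jump to mode 3
Mode 3: flow for 1.0289 to horizon, guard not reached → x = (-0.5109, -0.7442)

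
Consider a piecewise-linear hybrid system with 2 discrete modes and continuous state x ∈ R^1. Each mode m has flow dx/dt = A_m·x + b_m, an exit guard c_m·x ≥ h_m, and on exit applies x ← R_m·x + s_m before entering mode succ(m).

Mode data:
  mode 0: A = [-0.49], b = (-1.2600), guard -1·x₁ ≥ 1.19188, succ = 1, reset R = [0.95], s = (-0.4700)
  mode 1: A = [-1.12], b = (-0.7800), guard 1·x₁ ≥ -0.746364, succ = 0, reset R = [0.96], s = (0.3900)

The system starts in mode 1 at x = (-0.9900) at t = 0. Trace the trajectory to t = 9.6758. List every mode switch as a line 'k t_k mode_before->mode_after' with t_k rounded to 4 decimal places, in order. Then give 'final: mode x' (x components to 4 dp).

1 1.5816 1->0
2 2.5753 0->1
3 5.1629 1->0
4 6.1566 0->1
5 8.7443 1->0
final: 0 -1.1492

Mode 1: guard c·x = -0.7464 hit at Δt = 1.5816 (t = 1.5816), x⁻ = (-0.7464) → reset → x⁺ = (-0.3265), jump to mode 0
Mode 0: guard c·x = 1.1919 hit at Δt = 0.9937 (t = 2.5753), x⁻ = (-1.1919) → reset → x⁺ = (-1.6023), jump to mode 1
Mode 1: guard c·x = -0.7464 hit at Δt = 2.5876 (t = 5.1629), x⁻ = (-0.7464) → reset → x⁺ = (-0.3265), jump to mode 0
Mode 0: guard c·x = 1.1919 hit at Δt = 0.9937 (t = 6.1566), x⁻ = (-1.1919) → reset → x⁺ = (-1.6023), jump to mode 1
Mode 1: guard c·x = -0.7464 hit at Δt = 2.5876 (t = 8.7443), x⁻ = (-0.7464) → reset → x⁺ = (-0.3265), jump to mode 0
Mode 0: flow for 0.9315 to horizon, guard not reached → x = (-1.1492)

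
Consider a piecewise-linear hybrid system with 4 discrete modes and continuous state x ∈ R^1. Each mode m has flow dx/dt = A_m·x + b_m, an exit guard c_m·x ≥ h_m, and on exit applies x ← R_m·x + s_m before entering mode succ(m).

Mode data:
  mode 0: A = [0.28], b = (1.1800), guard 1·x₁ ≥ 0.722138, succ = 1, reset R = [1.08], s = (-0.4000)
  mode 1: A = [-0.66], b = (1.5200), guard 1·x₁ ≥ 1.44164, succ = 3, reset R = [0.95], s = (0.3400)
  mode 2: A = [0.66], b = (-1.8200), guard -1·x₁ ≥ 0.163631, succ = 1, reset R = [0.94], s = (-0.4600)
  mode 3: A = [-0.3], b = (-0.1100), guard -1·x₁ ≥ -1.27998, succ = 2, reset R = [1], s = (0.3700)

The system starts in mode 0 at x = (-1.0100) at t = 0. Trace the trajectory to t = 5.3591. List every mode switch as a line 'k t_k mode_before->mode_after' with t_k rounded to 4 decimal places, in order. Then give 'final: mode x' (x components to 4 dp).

1 1.5434 0->1
2 2.7603 1->3
3 3.5330 3->2
4 5.0024 2->1
final: 1 -0.0020

Mode 0: guard c·x = 0.7221 hit at Δt = 1.5434 (t = 1.5434), x⁻ = (0.7221) → reset → x⁺ = (0.3799), jump to mode 1
Mode 1: guard c·x = 1.4416 hit at Δt = 1.2169 (t = 2.7603), x⁻ = (1.4416) → reset → x⁺ = (1.7096), jump to mode 3
Mode 3: guard c·x = -1.2800 hit at Δt = 0.7727 (t = 3.5330), x⁻ = (1.2800) → reset → x⁺ = (1.6500), jump to mode 2
Mode 2: guard c·x = 0.1636 hit at Δt = 1.4694 (t = 5.0024), x⁻ = (-0.1636) → reset → x⁺ = (-0.6138), jump to mode 1
Mode 1: flow for 0.3567 to horizon, guard not reached → x = (-0.0020)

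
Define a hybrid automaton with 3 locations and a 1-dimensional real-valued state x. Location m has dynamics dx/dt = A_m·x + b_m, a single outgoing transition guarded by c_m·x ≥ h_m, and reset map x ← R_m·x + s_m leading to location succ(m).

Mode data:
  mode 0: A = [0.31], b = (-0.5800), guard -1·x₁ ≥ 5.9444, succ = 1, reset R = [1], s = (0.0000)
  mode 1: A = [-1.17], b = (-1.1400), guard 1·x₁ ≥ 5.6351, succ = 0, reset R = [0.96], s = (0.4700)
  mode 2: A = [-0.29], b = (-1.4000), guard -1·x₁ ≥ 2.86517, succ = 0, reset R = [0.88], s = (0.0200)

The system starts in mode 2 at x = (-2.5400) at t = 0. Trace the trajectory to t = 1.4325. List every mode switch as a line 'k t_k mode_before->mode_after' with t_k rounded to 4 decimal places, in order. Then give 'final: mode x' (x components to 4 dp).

Mode 2: guard c·x = 2.8652 hit at Δt = 0.5287 (t = 0.5287), x⁻ = (-2.8652) → reset → x⁺ = (-2.5013), jump to mode 0
Mode 0: flow for 0.9038 to horizon, guard not reached → x = (-3.9152)

1 0.5287 2->0
final: 0 -3.9152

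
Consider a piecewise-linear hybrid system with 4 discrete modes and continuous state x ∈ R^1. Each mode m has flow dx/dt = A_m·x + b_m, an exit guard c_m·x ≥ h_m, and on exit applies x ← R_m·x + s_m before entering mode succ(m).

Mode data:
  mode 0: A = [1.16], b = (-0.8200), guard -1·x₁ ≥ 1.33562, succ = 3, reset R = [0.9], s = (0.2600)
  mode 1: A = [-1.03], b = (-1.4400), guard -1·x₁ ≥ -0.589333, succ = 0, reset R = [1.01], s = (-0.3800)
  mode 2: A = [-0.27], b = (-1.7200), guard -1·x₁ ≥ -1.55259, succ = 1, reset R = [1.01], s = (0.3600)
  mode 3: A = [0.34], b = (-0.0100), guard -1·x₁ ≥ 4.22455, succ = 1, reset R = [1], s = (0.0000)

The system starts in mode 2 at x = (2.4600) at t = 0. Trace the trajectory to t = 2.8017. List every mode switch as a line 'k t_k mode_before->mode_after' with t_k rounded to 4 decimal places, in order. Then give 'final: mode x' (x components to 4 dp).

1 0.4016 2->1
2 0.9016 1->0
3 2.1293 0->3
final: 3 -1.1916

Mode 2: guard c·x = -1.5526 hit at Δt = 0.4016 (t = 0.4016), x⁻ = (1.5526) → reset → x⁺ = (1.9281), jump to mode 1
Mode 1: guard c·x = -0.5893 hit at Δt = 0.5000 (t = 0.9016), x⁻ = (0.5893) → reset → x⁺ = (0.2152), jump to mode 0
Mode 0: guard c·x = 1.3356 hit at Δt = 1.2277 (t = 2.1293), x⁻ = (-1.3356) → reset → x⁺ = (-0.9421), jump to mode 3
Mode 3: flow for 0.6724 to horizon, guard not reached → x = (-1.1916)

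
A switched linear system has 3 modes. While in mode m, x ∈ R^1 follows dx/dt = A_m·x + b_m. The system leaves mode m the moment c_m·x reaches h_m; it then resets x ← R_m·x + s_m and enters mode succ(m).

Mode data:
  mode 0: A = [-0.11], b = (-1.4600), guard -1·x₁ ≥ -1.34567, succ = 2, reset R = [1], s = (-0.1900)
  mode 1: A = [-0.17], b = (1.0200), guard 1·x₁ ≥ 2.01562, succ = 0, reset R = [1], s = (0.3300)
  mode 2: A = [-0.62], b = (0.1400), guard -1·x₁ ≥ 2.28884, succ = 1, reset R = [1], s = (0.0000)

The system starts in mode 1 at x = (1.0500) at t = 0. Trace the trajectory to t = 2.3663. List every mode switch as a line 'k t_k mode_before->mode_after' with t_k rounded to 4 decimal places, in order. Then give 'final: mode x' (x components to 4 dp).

1 1.2765 1->0
2 1.8780 0->2
final: 2 0.9128

Mode 1: guard c·x = 2.0156 hit at Δt = 1.2765 (t = 1.2765), x⁻ = (2.0156) → reset → x⁺ = (2.3456), jump to mode 0
Mode 0: guard c·x = -1.3457 hit at Δt = 0.6015 (t = 1.8780), x⁻ = (1.3457) → reset → x⁺ = (1.1557), jump to mode 2
Mode 2: flow for 0.4883 to horizon, guard not reached → x = (0.9128)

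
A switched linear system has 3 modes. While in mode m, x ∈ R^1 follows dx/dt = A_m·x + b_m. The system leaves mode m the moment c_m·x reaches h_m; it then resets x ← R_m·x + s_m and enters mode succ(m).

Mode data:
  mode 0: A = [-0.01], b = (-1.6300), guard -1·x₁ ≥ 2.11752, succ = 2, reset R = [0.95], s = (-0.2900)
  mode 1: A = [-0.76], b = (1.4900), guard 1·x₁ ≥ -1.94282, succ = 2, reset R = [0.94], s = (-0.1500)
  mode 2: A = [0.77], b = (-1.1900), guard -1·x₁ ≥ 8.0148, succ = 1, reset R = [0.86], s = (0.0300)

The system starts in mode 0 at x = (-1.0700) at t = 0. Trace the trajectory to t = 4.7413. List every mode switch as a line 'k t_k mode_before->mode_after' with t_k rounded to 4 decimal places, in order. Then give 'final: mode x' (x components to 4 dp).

Mode 0: guard c·x = 2.1175 hit at Δt = 0.6490 (t = 0.6490), x⁻ = (-2.1175) → reset → x⁺ = (-2.3016), jump to mode 2
Mode 2: guard c·x = 8.0148 hit at Δt = 1.1822 (t = 1.8312), x⁻ = (-8.0148) → reset → x⁺ = (-6.8627), jump to mode 1
Mode 1: guard c·x = -1.9428 hit at Δt = 1.0731 (t = 2.9043), x⁻ = (-1.9428) → reset → x⁺ = (-1.9763), jump to mode 2
Mode 2: guard c·x = 8.0148 hit at Δt = 1.2970 (t = 4.2013), x⁻ = (-8.0148) → reset → x⁺ = (-6.8627), jump to mode 1
Mode 1: flow for 0.5400 to horizon, guard not reached → x = (-3.8926)

1 0.6490 0->2
2 1.8312 2->1
3 2.9043 1->2
4 4.2013 2->1
final: 1 -3.8926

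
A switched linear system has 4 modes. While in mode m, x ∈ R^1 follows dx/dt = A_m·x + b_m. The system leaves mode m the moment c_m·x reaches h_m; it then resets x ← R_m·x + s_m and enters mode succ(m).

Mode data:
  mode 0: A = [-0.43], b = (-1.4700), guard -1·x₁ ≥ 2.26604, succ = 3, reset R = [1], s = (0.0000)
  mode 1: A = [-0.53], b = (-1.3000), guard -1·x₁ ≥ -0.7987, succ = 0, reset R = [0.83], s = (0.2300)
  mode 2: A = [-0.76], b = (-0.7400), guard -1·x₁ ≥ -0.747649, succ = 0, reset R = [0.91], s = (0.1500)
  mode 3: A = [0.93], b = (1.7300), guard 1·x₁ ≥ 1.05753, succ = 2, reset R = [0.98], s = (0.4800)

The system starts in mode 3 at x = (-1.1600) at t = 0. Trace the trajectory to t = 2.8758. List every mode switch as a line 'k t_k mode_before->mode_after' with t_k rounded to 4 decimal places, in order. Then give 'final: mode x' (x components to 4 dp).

Mode 3: guard c·x = 1.0575 hit at Δt = 1.5346 (t = 1.5346), x⁻ = (1.0575) → reset → x⁺ = (1.5164), jump to mode 2
Mode 2: guard c·x = -0.7476 hit at Δt = 0.4858 (t = 2.0204), x⁻ = (0.7476) → reset → x⁺ = (0.8304), jump to mode 0
Mode 0: flow for 0.8554 to horizon, guard not reached → x = (-0.4773)

1 1.5346 3->2
2 2.0204 2->0
final: 0 -0.4773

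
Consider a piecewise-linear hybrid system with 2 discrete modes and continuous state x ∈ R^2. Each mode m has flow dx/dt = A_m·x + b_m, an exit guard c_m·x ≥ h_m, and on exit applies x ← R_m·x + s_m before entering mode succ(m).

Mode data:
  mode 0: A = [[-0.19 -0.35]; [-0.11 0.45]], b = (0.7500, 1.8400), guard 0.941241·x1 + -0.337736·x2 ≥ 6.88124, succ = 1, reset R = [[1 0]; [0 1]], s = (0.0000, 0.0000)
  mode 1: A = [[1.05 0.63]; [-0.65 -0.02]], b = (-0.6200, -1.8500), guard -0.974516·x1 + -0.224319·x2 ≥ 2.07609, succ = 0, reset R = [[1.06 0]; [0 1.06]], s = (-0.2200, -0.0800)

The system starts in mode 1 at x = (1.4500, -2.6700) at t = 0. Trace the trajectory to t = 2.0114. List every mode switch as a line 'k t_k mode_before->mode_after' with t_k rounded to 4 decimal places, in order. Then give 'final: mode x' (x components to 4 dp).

Mode 1: guard c·x = 2.0761 hit at Δt = 0.9956 (t = 0.9956), x⁻ = (-1.0299, -4.7807) → reset → x⁺ = (-1.3117, -5.1475), jump to mode 0
Mode 0: flow for 1.0158 to horizon, guard not reached → x = (1.3613, -5.7537)

1 0.9956 1->0
final: 0 1.3613 -5.7537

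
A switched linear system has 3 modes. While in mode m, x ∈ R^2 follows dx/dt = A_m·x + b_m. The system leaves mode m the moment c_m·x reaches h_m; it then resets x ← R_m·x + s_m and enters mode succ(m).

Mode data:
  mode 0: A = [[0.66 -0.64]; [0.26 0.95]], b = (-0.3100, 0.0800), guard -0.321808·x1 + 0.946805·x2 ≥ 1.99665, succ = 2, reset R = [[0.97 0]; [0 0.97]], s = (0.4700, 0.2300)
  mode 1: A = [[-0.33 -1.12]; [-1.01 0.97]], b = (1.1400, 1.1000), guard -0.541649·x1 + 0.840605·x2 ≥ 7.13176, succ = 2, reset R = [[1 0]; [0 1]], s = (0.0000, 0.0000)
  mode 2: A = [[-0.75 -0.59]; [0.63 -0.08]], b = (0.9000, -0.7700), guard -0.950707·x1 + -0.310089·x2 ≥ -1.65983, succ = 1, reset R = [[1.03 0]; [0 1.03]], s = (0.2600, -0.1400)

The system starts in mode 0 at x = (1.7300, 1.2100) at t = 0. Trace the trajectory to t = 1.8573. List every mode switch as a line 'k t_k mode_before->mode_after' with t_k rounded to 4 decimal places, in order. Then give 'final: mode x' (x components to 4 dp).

1 0.6194 0->2
2 1.2175 2->1
final: 1 -0.9034 5.5251

Mode 0: guard c·x = 1.9967 hit at Δt = 0.6194 (t = 0.6194), x⁻ = (1.4854, 2.6137) → reset → x⁺ = (1.9108, 2.7653), jump to mode 2
Mode 2: guard c·x = -1.6598 hit at Δt = 0.5981 (t = 1.2175), x⁻ = (0.8713, 2.6815) → reset → x⁺ = (1.1574, 2.6219), jump to mode 1
Mode 1: flow for 0.6398 to horizon, guard not reached → x = (-0.9034, 5.5251)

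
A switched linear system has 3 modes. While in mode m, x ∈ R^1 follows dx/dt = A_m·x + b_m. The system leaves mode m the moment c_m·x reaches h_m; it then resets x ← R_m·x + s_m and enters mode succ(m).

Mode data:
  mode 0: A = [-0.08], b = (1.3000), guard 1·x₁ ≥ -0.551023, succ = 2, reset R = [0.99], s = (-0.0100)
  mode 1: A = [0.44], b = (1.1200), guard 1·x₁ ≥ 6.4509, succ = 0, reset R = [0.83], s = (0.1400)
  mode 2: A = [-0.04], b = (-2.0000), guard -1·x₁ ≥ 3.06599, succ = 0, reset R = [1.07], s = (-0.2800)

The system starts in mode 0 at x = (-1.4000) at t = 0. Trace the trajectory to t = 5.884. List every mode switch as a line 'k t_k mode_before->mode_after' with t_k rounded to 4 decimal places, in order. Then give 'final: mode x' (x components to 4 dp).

Mode 0: guard c·x = -0.5510 hit at Δt = 0.6162 (t = 0.6162), x⁻ = (-0.5510) → reset → x⁺ = (-0.5555), jump to mode 2
Mode 2: guard c·x = 3.0660 hit at Δt = 1.3027 (t = 1.9189), x⁻ = (-3.0660) → reset → x⁺ = (-3.5606), jump to mode 0
Mode 0: guard c·x = -0.5510 hit at Δt = 2.0597 (t = 3.9786), x⁻ = (-0.5510) → reset → x⁺ = (-0.5555), jump to mode 2
Mode 2: guard c·x = 3.0660 hit at Δt = 1.3027 (t = 5.2813), x⁻ = (-3.0660) → reset → x⁺ = (-3.5606), jump to mode 0
Mode 0: flow for 0.6027 to horizon, guard not reached → x = (-2.6281)

1 0.6162 0->2
2 1.9189 2->0
3 3.9786 0->2
4 5.2813 2->0
final: 0 -2.6281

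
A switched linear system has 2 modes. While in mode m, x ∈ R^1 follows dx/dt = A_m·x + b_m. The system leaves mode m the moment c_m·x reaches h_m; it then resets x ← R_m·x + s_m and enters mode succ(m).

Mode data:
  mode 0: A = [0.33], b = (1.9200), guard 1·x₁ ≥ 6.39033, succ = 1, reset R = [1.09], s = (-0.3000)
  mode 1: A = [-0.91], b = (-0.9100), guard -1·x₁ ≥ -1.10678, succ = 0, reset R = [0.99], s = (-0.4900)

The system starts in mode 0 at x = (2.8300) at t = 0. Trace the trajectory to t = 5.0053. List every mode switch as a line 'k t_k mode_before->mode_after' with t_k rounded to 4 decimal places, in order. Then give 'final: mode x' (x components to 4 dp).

1 1.0448 0->1
2 2.4641 1->0
3 4.4099 0->1
final: 1 3.4589

Mode 0: guard c·x = 6.3903 hit at Δt = 1.0448 (t = 1.0448), x⁻ = (6.3903) → reset → x⁺ = (6.6655), jump to mode 1
Mode 1: guard c·x = -1.1068 hit at Δt = 1.4193 (t = 2.4641), x⁻ = (1.1068) → reset → x⁺ = (0.6057), jump to mode 0
Mode 0: guard c·x = 6.3903 hit at Δt = 1.9458 (t = 4.4099), x⁻ = (6.3903) → reset → x⁺ = (6.6655), jump to mode 1
Mode 1: flow for 0.5954 to horizon, guard not reached → x = (3.4589)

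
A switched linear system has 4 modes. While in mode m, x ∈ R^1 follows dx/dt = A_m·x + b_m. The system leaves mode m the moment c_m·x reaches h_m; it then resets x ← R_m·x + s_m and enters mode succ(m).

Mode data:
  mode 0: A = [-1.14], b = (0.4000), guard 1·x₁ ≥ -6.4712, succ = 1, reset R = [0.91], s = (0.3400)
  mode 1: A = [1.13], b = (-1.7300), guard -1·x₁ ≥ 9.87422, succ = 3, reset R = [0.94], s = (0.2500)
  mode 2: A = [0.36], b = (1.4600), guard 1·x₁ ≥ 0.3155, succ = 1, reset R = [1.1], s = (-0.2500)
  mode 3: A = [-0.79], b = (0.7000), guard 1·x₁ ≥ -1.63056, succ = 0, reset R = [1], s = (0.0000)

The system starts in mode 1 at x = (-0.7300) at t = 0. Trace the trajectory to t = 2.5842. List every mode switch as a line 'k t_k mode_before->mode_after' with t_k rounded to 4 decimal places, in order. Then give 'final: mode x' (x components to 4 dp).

1 1.4321 1->3
final: 3 -3.1055

Mode 1: guard c·x = 9.8742 hit at Δt = 1.4321 (t = 1.4321), x⁻ = (-9.8742) → reset → x⁺ = (-9.0318), jump to mode 3
Mode 3: flow for 1.1521 to horizon, guard not reached → x = (-3.1055)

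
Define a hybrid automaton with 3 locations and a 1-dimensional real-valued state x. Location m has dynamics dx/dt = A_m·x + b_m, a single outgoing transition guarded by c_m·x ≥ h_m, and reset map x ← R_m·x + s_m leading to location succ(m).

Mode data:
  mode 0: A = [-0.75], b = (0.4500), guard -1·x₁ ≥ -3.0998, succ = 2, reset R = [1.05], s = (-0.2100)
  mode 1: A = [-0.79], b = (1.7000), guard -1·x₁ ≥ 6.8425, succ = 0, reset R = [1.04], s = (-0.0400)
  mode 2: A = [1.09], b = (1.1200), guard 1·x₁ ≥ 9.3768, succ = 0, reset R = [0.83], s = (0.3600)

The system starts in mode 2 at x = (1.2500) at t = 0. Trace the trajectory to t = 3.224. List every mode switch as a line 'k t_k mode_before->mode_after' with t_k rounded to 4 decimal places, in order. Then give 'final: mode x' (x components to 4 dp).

1 1.3937 2->0
2 2.8662 0->2
final: 2 4.9872

Mode 2: guard c·x = 9.3768 hit at Δt = 1.3937 (t = 1.3937), x⁻ = (9.3768) → reset → x⁺ = (8.1427), jump to mode 0
Mode 0: guard c·x = -3.0998 hit at Δt = 1.4725 (t = 2.8662), x⁻ = (3.0998) → reset → x⁺ = (3.0448), jump to mode 2
Mode 2: flow for 0.3578 to horizon, guard not reached → x = (4.9872)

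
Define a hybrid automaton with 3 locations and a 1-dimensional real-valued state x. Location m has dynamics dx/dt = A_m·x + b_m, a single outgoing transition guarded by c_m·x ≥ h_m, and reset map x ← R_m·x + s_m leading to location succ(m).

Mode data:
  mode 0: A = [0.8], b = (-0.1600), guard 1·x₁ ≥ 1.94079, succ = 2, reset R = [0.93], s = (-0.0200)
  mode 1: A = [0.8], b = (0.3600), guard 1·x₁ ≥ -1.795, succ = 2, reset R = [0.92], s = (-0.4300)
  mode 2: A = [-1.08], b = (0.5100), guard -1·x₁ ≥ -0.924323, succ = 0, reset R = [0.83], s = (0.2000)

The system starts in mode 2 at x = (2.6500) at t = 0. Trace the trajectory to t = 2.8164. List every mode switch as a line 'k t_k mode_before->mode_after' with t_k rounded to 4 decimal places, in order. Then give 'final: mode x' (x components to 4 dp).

Mode 2: guard c·x = -0.9243 hit at Δt = 1.4557 (t = 1.4557), x⁻ = (0.9243) → reset → x⁺ = (0.9672), jump to mode 0
Mode 0: guard c·x = 1.9408 hit at Δt = 1.0242 (t = 2.4799), x⁻ = (1.9408) → reset → x⁺ = (1.7849), jump to mode 2
Mode 2: flow for 0.3365 to horizon, guard not reached → x = (1.3849)

1 1.4557 2->0
2 2.4799 0->2
final: 2 1.3849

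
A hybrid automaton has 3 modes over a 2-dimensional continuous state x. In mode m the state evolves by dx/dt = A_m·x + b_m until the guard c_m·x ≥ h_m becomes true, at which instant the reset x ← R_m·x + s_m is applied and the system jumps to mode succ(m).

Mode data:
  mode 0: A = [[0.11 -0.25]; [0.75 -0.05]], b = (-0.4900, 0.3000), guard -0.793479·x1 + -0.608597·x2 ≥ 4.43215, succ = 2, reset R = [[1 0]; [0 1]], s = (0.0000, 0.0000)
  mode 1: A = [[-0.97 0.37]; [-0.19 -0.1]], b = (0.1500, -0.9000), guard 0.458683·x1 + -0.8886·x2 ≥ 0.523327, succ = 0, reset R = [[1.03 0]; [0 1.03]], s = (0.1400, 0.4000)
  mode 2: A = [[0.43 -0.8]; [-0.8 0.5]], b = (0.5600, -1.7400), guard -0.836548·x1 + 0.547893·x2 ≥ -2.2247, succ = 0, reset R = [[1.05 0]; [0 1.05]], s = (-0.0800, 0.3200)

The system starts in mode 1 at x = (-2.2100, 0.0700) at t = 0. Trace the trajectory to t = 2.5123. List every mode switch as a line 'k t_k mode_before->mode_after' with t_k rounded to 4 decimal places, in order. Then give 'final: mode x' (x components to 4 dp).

Mode 1: guard c·x = 0.5233 hit at Δt = 1.4692 (t = 1.4692), x⁻ = (-0.5556, -0.8757) → reset → x⁺ = (-0.4322, -0.5020), jump to mode 0
Mode 0: flow for 1.0431 to horizon, guard not reached → x = (-0.8727, -0.6699)

1 1.4692 1->0
final: 0 -0.8727 -0.6699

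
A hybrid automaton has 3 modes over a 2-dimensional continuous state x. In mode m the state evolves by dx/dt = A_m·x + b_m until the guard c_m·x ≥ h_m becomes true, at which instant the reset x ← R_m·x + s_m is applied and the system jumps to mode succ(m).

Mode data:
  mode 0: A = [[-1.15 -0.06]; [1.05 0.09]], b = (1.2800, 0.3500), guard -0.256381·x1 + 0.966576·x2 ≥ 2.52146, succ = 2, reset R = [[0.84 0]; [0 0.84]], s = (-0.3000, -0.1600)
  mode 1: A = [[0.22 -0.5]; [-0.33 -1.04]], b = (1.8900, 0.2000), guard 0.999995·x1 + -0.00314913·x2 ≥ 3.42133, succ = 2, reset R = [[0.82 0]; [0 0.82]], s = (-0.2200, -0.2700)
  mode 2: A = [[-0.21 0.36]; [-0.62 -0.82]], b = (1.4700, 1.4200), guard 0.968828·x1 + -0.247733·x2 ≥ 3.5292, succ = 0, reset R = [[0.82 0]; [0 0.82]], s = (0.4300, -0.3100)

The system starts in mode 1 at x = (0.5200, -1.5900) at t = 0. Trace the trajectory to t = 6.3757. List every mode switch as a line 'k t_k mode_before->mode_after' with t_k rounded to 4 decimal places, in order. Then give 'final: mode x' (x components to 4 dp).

Mode 1: guard c·x = 3.4213 hit at Δt = 1.0113 (t = 1.0113), x⁻ = (3.4186, -0.8831) → reset → x⁺ = (2.5832, -0.9941), jump to mode 2
Mode 2: guard c·x = 3.5292 hit at Δt = 1.5655 (t = 2.5768), x⁻ = (3.4558, -0.7312) → reset → x⁺ = (3.2637, -0.9096), jump to mode 0
Mode 0: guard c·x = 2.5215 hit at Δt = 1.4396 (t = 4.0164), x⁻ = (1.4512, 2.9936) → reset → x⁺ = (0.9190, 2.3546), jump to mode 2
Mode 2: guard c·x = 3.5292 hit at Δt = 2.0088 (t = 6.0252), x⁻ = (3.6673, 0.0961) → reset → x⁺ = (3.4372, -0.2312), jump to mode 0
Mode 0: flow for 0.3505 to horizon, guard not reached → x = (2.6583, 1.0173)

1 1.0113 1->2
2 2.5768 2->0
3 4.0164 0->2
4 6.0252 2->0
final: 0 2.6583 1.0173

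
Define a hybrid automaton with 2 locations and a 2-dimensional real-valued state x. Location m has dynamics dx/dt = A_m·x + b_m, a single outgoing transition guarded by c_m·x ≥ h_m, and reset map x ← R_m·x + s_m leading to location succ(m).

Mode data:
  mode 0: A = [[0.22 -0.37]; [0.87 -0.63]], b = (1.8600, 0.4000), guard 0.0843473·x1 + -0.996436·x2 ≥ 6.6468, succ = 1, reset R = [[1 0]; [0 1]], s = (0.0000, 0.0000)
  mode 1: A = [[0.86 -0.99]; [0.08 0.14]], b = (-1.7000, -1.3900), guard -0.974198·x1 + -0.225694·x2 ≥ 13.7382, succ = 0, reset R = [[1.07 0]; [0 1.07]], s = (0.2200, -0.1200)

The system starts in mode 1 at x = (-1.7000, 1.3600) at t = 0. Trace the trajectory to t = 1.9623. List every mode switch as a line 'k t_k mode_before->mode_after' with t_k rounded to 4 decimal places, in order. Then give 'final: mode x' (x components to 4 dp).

Mode 1: guard c·x = 13.7382 hit at Δt = 1.5990 (t = 1.5990), x⁻ = (-13.7021, -1.7264) → reset → x⁺ = (-14.4413, -1.9672), jump to mode 0
Mode 0: flow for 0.3633 to horizon, guard not reached → x = (-14.4091, -5.5212)

1 1.5990 1->0
final: 0 -14.4091 -5.5212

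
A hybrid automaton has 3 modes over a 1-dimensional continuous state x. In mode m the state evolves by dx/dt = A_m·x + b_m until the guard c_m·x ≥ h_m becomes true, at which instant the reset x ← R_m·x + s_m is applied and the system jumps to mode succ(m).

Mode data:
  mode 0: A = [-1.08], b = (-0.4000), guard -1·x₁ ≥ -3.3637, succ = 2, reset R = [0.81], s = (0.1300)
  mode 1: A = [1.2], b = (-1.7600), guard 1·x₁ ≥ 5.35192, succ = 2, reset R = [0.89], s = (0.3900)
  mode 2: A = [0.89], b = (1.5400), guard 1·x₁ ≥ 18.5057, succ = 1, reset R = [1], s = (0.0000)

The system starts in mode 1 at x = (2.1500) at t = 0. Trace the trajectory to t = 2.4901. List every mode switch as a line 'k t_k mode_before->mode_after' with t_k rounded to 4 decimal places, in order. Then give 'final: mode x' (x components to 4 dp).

1 1.4483 1->2
final: 2 15.6673

Mode 1: guard c·x = 5.3519 hit at Δt = 1.4483 (t = 1.4483), x⁻ = (5.3519) → reset → x⁺ = (5.1532), jump to mode 2
Mode 2: flow for 1.0418 to horizon, guard not reached → x = (15.6673)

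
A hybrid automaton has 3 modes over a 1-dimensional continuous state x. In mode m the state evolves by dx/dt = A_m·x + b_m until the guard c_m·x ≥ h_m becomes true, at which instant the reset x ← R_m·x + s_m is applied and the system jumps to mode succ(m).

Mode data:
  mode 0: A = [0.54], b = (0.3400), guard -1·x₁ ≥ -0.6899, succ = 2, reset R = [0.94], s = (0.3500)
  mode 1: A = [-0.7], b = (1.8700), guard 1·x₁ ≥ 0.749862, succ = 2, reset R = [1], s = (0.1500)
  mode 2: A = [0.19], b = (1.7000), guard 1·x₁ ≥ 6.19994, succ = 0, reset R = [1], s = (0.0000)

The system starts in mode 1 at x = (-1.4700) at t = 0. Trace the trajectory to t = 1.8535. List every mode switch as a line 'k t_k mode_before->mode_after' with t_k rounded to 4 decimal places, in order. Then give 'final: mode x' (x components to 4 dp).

Mode 1: guard c·x = 0.7499 hit at Δt = 1.0970 (t = 1.0970), x⁻ = (0.7499) → reset → x⁺ = (0.8999), jump to mode 2
Mode 2: flow for 0.7565 to horizon, guard not reached → x = (2.4220)

1 1.0970 1->2
final: 2 2.4220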